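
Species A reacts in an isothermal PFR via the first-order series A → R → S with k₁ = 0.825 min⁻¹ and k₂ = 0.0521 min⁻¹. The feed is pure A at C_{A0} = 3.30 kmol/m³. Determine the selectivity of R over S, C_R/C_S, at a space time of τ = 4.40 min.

For first-order series with pure A initially, C_R(τ) = k₁C_{A0}/(k₂−k₁)·(e^(−k₁τ) − e^(−k₂τ)).
e^(−k₁τ) = e^(−0.825×4.40) = e^(−3.630) = 0.02652; e^(−k₂τ) = e^(−0.2292) = 0.7951.
C_R = 0.825×3.30/(0.0521−0.825) × (0.02652−0.7951) = (-3.522)×(-0.7686) = 2.707 kmol/m³.
C_A = C_{A0}e^(−k₁τ) = 0.08750 kmol/m³, so C_S = C_{A0}−C_A−C_R = 0.5051 kmol/m³; C_R/C_S = 5.36.

5.36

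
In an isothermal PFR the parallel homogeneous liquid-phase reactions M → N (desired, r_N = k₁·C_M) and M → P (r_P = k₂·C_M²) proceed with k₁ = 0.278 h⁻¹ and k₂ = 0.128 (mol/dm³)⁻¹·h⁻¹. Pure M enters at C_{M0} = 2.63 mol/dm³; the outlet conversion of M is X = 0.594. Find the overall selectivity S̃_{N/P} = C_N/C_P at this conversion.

1.21

C_M = C_{M0}(1−X) = 1.068 mol/dm³.
Along a PFR/batch, dC_N/dC_M = −r_N/(r_N+r_P) = −k₁/(k₁+k₂·C_M).
Integrating from C_{M0} to C_M: C_N = (0.278/0.128)·ln[(0.278+0.128·2.63)/(0.278+0.128·1.07)] = 2.172·ln(0.6146/0.4147) = 0.8547 mol/dm³.
C_P = (C_{M0}−C_M)−C_N = 0.7075 mol/dm³; S̃_{N/P} = 0.8547/0.7075 = 1.21.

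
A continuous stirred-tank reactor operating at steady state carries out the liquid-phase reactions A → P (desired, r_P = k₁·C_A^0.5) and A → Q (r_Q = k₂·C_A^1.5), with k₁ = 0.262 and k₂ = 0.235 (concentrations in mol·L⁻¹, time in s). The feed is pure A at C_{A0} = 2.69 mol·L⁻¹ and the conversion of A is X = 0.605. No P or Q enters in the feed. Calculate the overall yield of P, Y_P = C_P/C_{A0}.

Exit C_A = C_{A0}(1−X) = 2.69×0.395 = 1.063 mol·L⁻¹.
Rates in a CSTR are evaluated at the outlet concentration: r_P = 0.262×1.063^0.5 = 0.2701, r_Q = 0.235×1.063^1.5 = 0.2574.
Fraction of consumed A going to P: r_P/(r_P+r_Q) = 0.5120.
C_P = 0.5120·C_{A0}·X = 0.5120×2.69×0.605 = 0.833 mol·L⁻¹; Y_P = C_P/C_{A0} = 0.310.

0.310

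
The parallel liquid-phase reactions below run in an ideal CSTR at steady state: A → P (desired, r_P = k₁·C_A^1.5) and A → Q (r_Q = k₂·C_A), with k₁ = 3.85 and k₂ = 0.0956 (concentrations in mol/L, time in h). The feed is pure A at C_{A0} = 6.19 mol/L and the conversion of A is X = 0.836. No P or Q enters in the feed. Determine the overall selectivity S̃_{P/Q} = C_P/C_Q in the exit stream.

40.6

Exit C_A = C_{A0}(1−X) = 6.19×0.164 = 1.015 mol/L.
Rates in a CSTR are evaluated at the outlet concentration: r_P = 3.85×1.015^1.5 = 3.938, r_Q = 0.0956×1.015 = 0.09705.
Overall selectivity = C_P/C_Q = r_Pτ/(r_Qτ) = r_P/r_Q = 40.6.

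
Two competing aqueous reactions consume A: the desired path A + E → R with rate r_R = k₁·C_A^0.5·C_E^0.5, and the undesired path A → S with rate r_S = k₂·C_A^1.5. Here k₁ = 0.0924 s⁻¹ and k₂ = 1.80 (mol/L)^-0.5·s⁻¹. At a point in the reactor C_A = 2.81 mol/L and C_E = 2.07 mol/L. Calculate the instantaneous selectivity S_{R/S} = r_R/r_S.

0.0263

S_{R/S} = r_R/r_S = (k₁·C_A^0.5·C_E^0.5)/(k₂·C_A^1.5) = (k₁/k₂)·C_A⁻¹·C_E^0.5.
= (0.0924×2.810^0.5×2.070^0.5) / (1.80×2.810^1.5) = 0.2228/8.479 = 0.0263.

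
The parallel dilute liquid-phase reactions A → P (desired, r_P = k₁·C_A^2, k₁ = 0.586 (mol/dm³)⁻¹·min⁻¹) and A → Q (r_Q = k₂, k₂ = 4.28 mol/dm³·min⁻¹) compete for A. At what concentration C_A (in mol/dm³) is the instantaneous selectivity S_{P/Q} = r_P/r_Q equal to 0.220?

1.27 mol/dm³

S_{P/Q} = (k₁/k₂)·C_A^2 ⇒ C_A = (S·k₂/k₁)^(0.5).
= (0.220×4.28/0.586)^(0.5) = (1.607)^(0.5) = 1.27 mol/dm³.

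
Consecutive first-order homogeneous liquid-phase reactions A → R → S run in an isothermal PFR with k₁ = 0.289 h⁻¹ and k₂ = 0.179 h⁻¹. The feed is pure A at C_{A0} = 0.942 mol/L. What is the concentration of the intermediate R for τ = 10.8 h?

0.249 mol/L

The intermediate concentration in a first-order A→B→C sequence is C_R = k₁C_{A0}(e^(−k₁τ) − e^(−k₂τ))/(k₂−k₁).
e^(−k₁τ) = e^(−0.289×10.8) = e^(−3.121) = 0.04410; e^(−k₂τ) = e^(−1.933) = 0.1447.
C_R = 0.289×0.942/(0.179−0.289) × (0.04410−0.1447) = (-2.475)×(-0.1006) = 0.2489 mol/L.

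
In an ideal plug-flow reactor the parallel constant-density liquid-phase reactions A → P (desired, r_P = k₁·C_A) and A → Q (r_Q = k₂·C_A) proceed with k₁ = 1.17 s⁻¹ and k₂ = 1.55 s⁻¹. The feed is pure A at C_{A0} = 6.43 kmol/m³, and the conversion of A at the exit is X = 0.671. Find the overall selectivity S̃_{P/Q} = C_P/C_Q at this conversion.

C_A = C_{A0}(1−X) = 2.115 kmol/m³.
Both paths are first order in A, so the instantaneous fraction to P is constant: dC_P/d(−C_A) = k₁/(k₁+k₂) = 0.4301.
C_P = 0.4301·(C_{A0}−C_A) = 0.4301×4.315 = 1.86 kmol/m³.
C_Q = (C_{A0}−C_A)−C_P = 2.459 kmol/m³; S̃_{P/Q} = 1.856/2.459 = 0.755.

0.755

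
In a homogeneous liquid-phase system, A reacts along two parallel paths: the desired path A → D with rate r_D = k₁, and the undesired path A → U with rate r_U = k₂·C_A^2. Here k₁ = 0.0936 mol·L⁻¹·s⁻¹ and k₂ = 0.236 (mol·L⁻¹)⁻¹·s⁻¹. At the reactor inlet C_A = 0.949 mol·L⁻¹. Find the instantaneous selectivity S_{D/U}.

0.440

S_{D/U} = r_D/r_U = (k₁)/(k₂·C_A^2) = (k₁/k₂)·C_A^-2.
= (0.0936) / (0.236×0.9490^2) = 0.09360/0.2125 = 0.440.
The undesired path is higher order in A, so low C_A (CSTR or dilute feed) favours D.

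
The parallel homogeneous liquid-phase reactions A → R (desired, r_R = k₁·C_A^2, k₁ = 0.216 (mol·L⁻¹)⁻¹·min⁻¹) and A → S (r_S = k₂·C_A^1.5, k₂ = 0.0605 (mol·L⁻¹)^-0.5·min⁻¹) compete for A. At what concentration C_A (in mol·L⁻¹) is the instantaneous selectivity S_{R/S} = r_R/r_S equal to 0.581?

0.0265 mol·L⁻¹

S_{R/S} = (k₁/k₂)·C_A^0.5 ⇒ C_A = (S·k₂/k₁)^(2).
= (0.581×0.0605/0.216)^(2) = (0.1627)^(2) = 0.0265 mol·L⁻¹.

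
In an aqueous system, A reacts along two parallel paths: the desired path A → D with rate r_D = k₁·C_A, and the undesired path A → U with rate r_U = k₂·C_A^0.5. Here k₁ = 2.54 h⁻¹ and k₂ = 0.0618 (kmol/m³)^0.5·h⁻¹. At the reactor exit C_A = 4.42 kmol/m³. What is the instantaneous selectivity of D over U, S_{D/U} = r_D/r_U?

86.4

S_{D/U} = r_D/r_U = (k₁·C_A)/(k₂·C_A^0.5) = (k₁/k₂)·C_A^0.5.
= (2.54×4.420) / (0.0618×4.420^0.5) = 11.23/0.1299 = 86.4.
Since the desired path is higher order in A, keeping C_A high (PFR or concentrated feed) favours D.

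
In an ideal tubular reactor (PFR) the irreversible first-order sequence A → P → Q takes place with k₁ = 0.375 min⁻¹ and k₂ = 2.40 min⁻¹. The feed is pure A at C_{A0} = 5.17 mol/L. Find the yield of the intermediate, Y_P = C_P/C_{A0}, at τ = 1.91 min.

0.0886

Solving the coupled first-order balances gives C_P(τ) = [k₁/(k₂−k₁)]·C_{A0}·(e^(−k₁τ) − e^(−k₂τ)).
e^(−k₁τ) = e^(−0.375×1.91) = e^(−0.7162) = 0.4886; e^(−k₂τ) = e^(−4.584) = 0.01021.
C_P = 0.375×5.17/(2.40−0.375) × (0.4886−0.01021) = 0.9574×0.4784 = 0.4580 mol/L.
Y_P = C_P/C_{A0} = 0.4580/5.17 = 0.0886.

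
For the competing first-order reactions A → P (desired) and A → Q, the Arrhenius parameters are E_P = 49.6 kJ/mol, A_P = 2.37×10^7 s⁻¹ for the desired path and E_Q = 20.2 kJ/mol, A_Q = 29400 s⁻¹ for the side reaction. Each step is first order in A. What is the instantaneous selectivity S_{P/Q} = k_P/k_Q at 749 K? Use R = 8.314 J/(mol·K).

Since both paths have the same order in A, the concentration cancels and S_{P/Q} = k_P/k_Q = (A_P/A_Q)·exp[(E_Q−E_P)/(RT)].
(E_Q−E_P)/(RT) = (20.2−49.6)×10³/(8.314×749) = -29400/6227 = -4.721.
k_P/k_Q = (2.37×10^7/29400)·exp(-4.721) = 806.1 × 0.008904 = 7.18.

7.18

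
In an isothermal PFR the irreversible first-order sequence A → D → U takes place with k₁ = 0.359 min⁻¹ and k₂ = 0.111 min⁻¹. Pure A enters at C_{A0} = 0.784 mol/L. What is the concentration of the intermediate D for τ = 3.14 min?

0.433 mol/L

Solving the coupled first-order balances gives C_D(τ) = [k₁/(k₂−k₁)]·C_{A0}·(e^(−k₁τ) − e^(−k₂τ)).
e^(−k₁τ) = e^(−0.359×3.14) = e^(−1.127) = 0.3239; e^(−k₂τ) = e^(−0.3485) = 0.7057.
C_D = 0.359×0.784/(0.111−0.359) × (0.3239−0.7057) = (-1.135)×(-0.3818) = 0.4333 mol/L.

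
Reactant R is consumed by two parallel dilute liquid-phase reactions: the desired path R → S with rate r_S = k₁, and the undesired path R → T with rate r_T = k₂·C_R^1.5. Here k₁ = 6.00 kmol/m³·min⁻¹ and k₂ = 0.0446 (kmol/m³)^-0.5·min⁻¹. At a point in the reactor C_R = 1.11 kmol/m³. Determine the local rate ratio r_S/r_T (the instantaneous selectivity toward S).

S_{S/T} = r_S/r_T = (k₁)/(k₂·C_R^1.5) = (k₁/k₂)·C_R^-1.5.
= (6.00) / (0.0446×1.110^1.5) = 6.000/0.05216 = 115.

115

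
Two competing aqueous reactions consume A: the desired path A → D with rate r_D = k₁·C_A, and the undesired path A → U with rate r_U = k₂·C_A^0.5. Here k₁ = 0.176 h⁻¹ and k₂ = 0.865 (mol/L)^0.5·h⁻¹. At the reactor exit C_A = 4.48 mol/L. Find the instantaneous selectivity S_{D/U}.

S_{D/U} = r_D/r_U = (k₁·C_A)/(k₂·C_A^0.5) = (k₁/k₂)·C_A^0.5.
= (0.176×4.480) / (0.865×4.480^0.5) = 0.7885/1.831 = 0.431.

0.431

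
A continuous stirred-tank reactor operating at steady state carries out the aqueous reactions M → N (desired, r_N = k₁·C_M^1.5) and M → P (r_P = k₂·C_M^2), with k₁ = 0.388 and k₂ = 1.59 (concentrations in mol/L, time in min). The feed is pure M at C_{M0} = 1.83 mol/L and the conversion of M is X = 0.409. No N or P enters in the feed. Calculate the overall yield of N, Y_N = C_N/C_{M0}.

0.0777

Exit C_M = C_{M0}(1−X) = 1.83×0.591 = 1.082 mol/L.
Rates in a CSTR are evaluated at the outlet concentration: r_N = 0.388×1.082^1.5 = 0.4364, r_P = 1.59×1.082^2 = 1.860.
Fraction of consumed M going to N: r_N/(r_N+r_P) = 0.1901.
C_N = 0.1901·C_{M0}·X = 0.1901×1.83×0.409 = 0.142 mol/L; Y_N = C_N/C_{M0} = 0.0777.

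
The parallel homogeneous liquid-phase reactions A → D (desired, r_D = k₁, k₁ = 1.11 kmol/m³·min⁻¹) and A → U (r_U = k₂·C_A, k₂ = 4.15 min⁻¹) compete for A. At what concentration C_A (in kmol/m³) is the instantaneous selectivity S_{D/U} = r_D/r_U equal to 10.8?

0.0248 kmol/m³

S_{D/U} = (k₁/k₂)·C_A⁻¹ ⇒ C_A = (S·k₂/k₁)^(-1).
= (10.8×4.15/1.11)^(-1) = (40.38)^(-1) = 0.0248 kmol/m³.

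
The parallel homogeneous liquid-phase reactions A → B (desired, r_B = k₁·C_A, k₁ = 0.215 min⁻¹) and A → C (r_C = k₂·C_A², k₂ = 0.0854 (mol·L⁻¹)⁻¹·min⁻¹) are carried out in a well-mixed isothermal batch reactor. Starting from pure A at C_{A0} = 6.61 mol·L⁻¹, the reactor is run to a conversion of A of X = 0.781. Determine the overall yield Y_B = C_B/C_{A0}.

C_A = C_{A0}(1−X) = 1.448 mol·L⁻¹.
Along a PFR/batch, dC_B/dC_A = −r_B/(r_B+r_C) = −k₁/(k₁+k₂·C_A).
Integrating from C_{A0} to C_A: C_B = (0.215/0.0854)·ln[(0.215+0.0854·6.61)/(0.215+0.0854·1.45)] = 2.518·ln(0.7795/0.3386) = 2.099 mol·L⁻¹.
Y_B = C_B/C_{A0} = 2.099/6.61 = 0.318.

0.318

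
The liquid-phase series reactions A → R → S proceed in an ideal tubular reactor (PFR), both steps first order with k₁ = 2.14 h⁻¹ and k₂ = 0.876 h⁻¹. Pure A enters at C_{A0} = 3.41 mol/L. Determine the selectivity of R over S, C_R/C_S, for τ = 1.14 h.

Solving the coupled first-order balances gives C_R(τ) = [k₁/(k₂−k₁)]·C_{A0}·(e^(−k₁τ) − e^(−k₂τ)).
e^(−k₁τ) = e^(−2.14×1.14) = e^(−2.440) = 0.08720; e^(−k₂τ) = e^(−0.9986) = 0.3684.
C_R = 2.14×3.41/(0.876−2.14) × (0.08720−0.3684) = (-5.773)×(-0.2812) = 1.623 mol/L.
C_A = C_{A0}e^(−k₁τ) = 0.2973 mol/L, so C_S = C_{A0}−C_A−C_R = 1.489 mol/L; C_R/C_S = 1.09.

1.09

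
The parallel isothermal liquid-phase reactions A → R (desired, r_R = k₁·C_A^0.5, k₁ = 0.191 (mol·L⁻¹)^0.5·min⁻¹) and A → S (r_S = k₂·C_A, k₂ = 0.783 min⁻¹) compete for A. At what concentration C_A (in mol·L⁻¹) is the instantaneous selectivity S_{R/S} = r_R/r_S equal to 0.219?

1.24 mol·L⁻¹

S_{R/S} = (k₁/k₂)·C_A^-0.5 ⇒ C_A = (S·k₂/k₁)^(-2).
= (0.219×0.783/0.191)^(-2) = (0.8978)^(-2) = 1.24 mol·L⁻¹.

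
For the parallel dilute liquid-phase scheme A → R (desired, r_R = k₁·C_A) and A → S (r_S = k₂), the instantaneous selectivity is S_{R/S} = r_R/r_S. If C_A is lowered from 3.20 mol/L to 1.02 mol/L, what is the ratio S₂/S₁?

S_{R/S} = (k₁/k₂)·C_A, so S₂/S₁ = (C_{A,2}/C_{A,1}).
= 1.02/3.20 = 0.319.
Selectivity toward R falls as C_A falls — high-concentration operation is favoured.

0.319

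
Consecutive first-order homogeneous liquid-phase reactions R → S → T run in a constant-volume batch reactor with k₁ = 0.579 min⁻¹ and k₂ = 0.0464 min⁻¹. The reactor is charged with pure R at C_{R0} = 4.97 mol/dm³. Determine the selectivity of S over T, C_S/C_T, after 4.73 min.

For first-order series with pure R initially, C_S(t) = k₁C_{R0}/(k₂−k₁)·(e^(−k₁t) − e^(−k₂t)).
e^(−k₁t) = e^(−0.579×4.73) = e^(−2.739) = 0.06466; e^(−k₂t) = e^(−0.2195) = 0.8029.
C_S = 0.579×4.97/(0.0464−0.579) × (0.06466−0.8029) = (-5.403)×(-0.7383) = 3.989 mol/dm³.
C_R = C_{R0}e^(−k₁t) = 0.3213 mol/dm³, so C_T = C_{R0}−C_R−C_S = 0.6597 mol/dm³; C_S/C_T = 6.05.

6.05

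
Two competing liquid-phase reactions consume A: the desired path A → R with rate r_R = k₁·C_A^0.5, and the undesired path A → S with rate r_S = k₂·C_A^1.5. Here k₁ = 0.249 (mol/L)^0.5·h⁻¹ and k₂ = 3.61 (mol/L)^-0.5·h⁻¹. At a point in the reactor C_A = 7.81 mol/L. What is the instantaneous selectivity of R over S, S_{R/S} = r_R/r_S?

S_{R/S} = r_R/r_S = (k₁·C_A^0.5)/(k₂·C_A^1.5) = (k₁/k₂)·C_A⁻¹.
= (0.249×7.810^0.5) / (3.61×7.810^1.5) = 0.6959/78.79 = 0.00883.
The undesired path is higher order in A, so low C_A (CSTR or dilute feed) favours R.

0.00883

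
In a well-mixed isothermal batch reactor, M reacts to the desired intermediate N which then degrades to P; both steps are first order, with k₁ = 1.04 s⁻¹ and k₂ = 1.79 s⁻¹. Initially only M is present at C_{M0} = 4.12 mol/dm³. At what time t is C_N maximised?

Setting dC_N/dt = 0 gives t_opt = ln(k₂/k₁)/(k₂−k₁).
= ln(1.79/1.04)/(1.79−1.04) = ln(1.721)/0.7500 = 0.5430/0.7500 = 0.724 s.

0.724 s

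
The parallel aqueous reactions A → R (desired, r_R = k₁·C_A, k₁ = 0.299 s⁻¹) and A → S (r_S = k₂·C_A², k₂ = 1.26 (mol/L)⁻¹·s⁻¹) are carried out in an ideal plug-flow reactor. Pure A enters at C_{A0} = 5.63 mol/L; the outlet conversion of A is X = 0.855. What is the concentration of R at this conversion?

0.407 mol/L

C_A = C_{A0}(1−X) = 0.8164 mol/L.
Along a PFR/batch, dC_R/dC_A = −r_R/(r_R+r_S) = −k₁/(k₁+k₂·C_A).
Integrating from C_{A0} to C_A: C_R = (0.299/1.26)·ln[(0.299+1.26·5.63)/(0.299+1.26·0.816)] = 0.2373·ln(7.393/1.328) = 0.4075 mol/L.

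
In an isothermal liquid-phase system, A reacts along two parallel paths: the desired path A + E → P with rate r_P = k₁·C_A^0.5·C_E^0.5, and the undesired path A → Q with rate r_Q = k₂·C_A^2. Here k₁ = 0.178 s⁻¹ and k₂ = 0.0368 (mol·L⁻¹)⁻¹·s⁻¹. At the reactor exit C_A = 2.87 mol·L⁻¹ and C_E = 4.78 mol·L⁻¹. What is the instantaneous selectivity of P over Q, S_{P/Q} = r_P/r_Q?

2.18

S_{P/Q} = r_P/r_Q = (k₁·C_A^0.5·C_E^0.5)/(k₂·C_A^2) = (k₁/k₂)·C_A^-1.5·C_E^0.5.
= (0.178×2.870^0.5×4.780^0.5) / (0.0368×2.870^2) = 0.6593/0.3031 = 2.18.
The undesired path is higher order in A, so low C_A (CSTR or dilute feed) favours P.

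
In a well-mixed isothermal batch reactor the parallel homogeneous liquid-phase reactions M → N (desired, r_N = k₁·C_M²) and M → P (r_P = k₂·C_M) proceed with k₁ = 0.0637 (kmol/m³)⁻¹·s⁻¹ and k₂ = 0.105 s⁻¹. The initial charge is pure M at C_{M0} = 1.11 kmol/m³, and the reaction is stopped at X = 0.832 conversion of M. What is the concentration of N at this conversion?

C_M = C_{M0}(1−X) = 0.1865 kmol/m³.
Along a PFR/batch, dC_P/dC_M = −r_P/(r_N+r_P) = −k₂/(k₂+k₁·C_M).
Integrating from C_{M0} to C_M: C_P = (0.105/0.0637)·ln[(0.105+0.0637·1.11)/(0.105+0.0637·0.186)] = 1.648·ln(0.1757/0.1169) = 0.6720 kmol/m³.
Then C_N = (C_{M0}−C_M) − C_P = 0.9235 − 0.6720 = 0.2515 kmol/m³.

0.252 kmol/m³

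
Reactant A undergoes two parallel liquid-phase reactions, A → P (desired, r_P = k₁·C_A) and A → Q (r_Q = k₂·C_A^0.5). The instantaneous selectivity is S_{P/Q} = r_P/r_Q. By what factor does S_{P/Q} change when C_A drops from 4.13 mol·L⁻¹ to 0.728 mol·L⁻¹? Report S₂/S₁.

S_{P/Q} = (k₁/k₂)·C_A^0.5, so S₂/S₁ = (C_{A,2}/C_{A,1})^0.5.
= (0.728/4.13)^0.5 = (0.1763)^0.5 = 0.420.
Selectivity toward P falls as C_A falls — high-concentration operation is favoured.

0.420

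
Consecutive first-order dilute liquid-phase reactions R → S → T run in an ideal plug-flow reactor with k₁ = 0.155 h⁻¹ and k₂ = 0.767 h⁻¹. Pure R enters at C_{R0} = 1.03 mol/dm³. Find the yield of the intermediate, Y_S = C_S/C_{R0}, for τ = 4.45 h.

The intermediate concentration in a first-order A→B→C sequence is C_S = k₁C_{R0}(e^(−k₁τ) − e^(−k₂τ))/(k₂−k₁).
e^(−k₁τ) = e^(−0.155×4.45) = e^(−0.6897) = 0.5017; e^(−k₂τ) = e^(−3.413) = 0.03294.
C_S = 0.155×1.03/(0.767−0.155) × (0.5017−0.03294) = 0.2609×0.4688 = 0.1223 mol/dm³.
Y_S = C_S/C_{R0} = 0.1223/1.03 = 0.119.

0.119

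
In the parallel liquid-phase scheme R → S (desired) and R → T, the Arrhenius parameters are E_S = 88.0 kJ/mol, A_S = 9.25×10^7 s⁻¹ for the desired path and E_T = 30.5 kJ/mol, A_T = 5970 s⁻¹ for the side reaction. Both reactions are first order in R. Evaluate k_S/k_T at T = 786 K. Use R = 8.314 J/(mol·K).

With equal orders, S_{S/T} = k_S/k_T = (A_S/A_T)·exp[(E_T−E_S)/(RT)].
(E_T−E_S)/(RT) = (30.5−88.0)×10³/(8.314×786) = -57500/6535 = -8.799.
k_S/k_T = (9.25×10^7/5970)·exp(-8.799) = 15494 × 1.509×10^-4 = 2.34.

2.34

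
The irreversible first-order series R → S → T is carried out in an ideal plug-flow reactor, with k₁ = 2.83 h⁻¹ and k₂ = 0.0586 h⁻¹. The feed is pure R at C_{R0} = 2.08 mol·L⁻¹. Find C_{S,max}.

For a first-order series the maximum intermediate yield is C_{S,max}/C_{R0} = (k₁/k₂)^[k₂/(k₂−k₁)].
= (2.83/0.0586)^(0.0586/(0.0586−2.83)) = (48.29)^(-0.02114) = 0.9213.
C_{S,max} = 0.9213×2.08 = 1.92 mol·L⁻¹.

1.92 mol·L⁻¹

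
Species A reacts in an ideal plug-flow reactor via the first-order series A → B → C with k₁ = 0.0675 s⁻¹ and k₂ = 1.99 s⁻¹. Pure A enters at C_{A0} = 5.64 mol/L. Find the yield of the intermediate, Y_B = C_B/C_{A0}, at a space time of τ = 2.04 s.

The intermediate concentration in a first-order A→B→C sequence is C_B = k₁C_{A0}(e^(−k₁τ) − e^(−k₂τ))/(k₂−k₁).
e^(−k₁τ) = e^(−0.0675×2.04) = e^(−0.1377) = 0.8714; e^(−k₂τ) = e^(−4.060) = 0.01726.
C_B = 0.0675×5.64/(1.99−0.0675) × (0.8714−0.01726) = 0.1980×0.8541 = 0.1691 mol/L.
Y_B = C_B/C_{A0} = 0.1691/5.64 = 0.0300.

0.0300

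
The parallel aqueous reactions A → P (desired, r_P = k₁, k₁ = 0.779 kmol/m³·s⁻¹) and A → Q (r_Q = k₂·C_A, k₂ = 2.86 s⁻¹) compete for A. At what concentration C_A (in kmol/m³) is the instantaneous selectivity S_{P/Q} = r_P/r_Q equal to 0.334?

S_{P/Q} = (k₁/k₂)·C_A⁻¹ ⇒ C_A = (S·k₂/k₁)^(-1).
= (0.334×2.86/0.779)^(-1) = (1.226)^(-1) = 0.816 kmol/m³.

0.816 kmol/m³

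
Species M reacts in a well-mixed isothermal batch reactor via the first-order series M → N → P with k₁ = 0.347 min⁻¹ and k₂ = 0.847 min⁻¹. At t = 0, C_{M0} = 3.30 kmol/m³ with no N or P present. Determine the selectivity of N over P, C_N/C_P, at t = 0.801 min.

2.51

The intermediate concentration in a first-order A→B→C sequence is C_N = k₁C_{M0}(e^(−k₁t) − e^(−k₂t))/(k₂−k₁).
e^(−k₁t) = e^(−0.347×0.801) = e^(−0.2779) = 0.7573; e^(−k₂t) = e^(−0.6784) = 0.5074.
C_N = 0.347×3.30/(0.847−0.347) × (0.7573−0.5074) = 2.290×0.2499 = 0.5724 kmol/m³.
C_M = C_{M0}e^(−k₁t) = 2.499 kmol/m³, so C_P = C_{M0}−C_M−C_N = 0.2284 kmol/m³; C_N/C_P = 2.51.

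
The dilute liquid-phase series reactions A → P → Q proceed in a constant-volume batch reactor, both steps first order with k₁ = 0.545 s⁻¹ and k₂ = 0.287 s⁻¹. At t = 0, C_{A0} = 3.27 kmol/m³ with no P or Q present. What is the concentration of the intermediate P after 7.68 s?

For first-order series with pure A initially, C_P(t) = k₁C_{A0}/(k₂−k₁)·(e^(−k₁t) − e^(−k₂t)).
e^(−k₁t) = e^(−0.545×7.68) = e^(−4.186) = 0.01521; e^(−k₂t) = e^(−2.204) = 0.1103.
C_P = 0.545×3.27/(0.287−0.545) × (0.01521−0.1103) = (-6.908)×(-0.09513) = 0.6571 kmol/m³.

0.657 kmol/m³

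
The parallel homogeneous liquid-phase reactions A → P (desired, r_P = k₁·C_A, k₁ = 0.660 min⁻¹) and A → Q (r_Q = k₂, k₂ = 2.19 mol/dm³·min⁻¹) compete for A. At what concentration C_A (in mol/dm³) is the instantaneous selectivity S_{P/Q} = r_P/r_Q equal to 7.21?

23.9 mol/dm³

S_{P/Q} = (k₁/k₂)·C_A ⇒ C_A = S·k₂/k₁.
= 7.21×2.19/0.660 = 23.9 mol/dm³.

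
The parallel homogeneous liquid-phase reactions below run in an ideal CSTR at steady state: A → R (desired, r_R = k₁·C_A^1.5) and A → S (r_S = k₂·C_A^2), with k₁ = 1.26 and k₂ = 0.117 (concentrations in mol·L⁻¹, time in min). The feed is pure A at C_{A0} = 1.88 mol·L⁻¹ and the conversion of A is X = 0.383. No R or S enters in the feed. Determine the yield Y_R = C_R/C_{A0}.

Exit C_A = C_{A0}(1−X) = 1.88×0.617 = 1.160 mol·L⁻¹.
Rates in a CSTR are evaluated at the outlet concentration: r_R = 1.26×1.160^1.5 = 1.574, r_S = 0.117×1.160^2 = 0.1574.
Fraction of consumed A going to R: r_R/(r_R+r_S) = 0.9091.
C_R = 0.9091·C_{A0}·X = 0.9091×1.88×0.383 = 0.655 mol·L⁻¹; Y_R = C_R/C_{A0} = 0.348.

0.348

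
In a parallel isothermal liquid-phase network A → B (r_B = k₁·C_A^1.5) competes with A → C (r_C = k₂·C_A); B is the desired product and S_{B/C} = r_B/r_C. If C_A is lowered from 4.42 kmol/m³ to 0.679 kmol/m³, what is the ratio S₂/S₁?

0.392

S_{B/C} = (k₁/k₂)·C_A^0.5, so S₂/S₁ = (C_{A,2}/C_{A,1})^0.5.
= (0.679/4.42)^0.5 = (0.1536)^0.5 = 0.392.
Selectivity toward B falls as C_A falls — high-concentration operation is favoured.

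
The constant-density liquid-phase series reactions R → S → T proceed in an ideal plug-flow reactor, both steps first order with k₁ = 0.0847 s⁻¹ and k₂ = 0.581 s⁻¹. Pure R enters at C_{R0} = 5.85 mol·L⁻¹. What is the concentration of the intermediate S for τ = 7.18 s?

The intermediate concentration in a first-order A→B→C sequence is C_S = k₁C_{R0}(e^(−k₁τ) − e^(−k₂τ))/(k₂−k₁).
e^(−k₁τ) = e^(−0.0847×7.18) = e^(−0.6081) = 0.5444; e^(−k₂τ) = e^(−4.172) = 0.01543.
C_S = 0.0847×5.85/(0.581−0.0847) × (0.5444−0.01543) = 0.9984×0.5289 = 0.5281 mol·L⁻¹.

0.528 mol·L⁻¹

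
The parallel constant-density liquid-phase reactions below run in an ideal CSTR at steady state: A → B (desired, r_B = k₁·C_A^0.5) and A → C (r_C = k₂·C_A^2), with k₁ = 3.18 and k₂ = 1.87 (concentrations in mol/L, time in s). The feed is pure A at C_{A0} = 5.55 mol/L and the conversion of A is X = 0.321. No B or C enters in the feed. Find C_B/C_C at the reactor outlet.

Exit C_A = C_{A0}(1−X) = 5.55×0.679 = 3.768 mol/L.
In a CSTR the entire volume is at exit conditions, so r_B = 3.18×3.768^0.5 = 6.173 and r_C = 1.87×3.768^2 = 26.56.
Overall selectivity = C_B/C_C = r_Bτ/(r_Cτ) = r_B/r_C = 0.232.

0.232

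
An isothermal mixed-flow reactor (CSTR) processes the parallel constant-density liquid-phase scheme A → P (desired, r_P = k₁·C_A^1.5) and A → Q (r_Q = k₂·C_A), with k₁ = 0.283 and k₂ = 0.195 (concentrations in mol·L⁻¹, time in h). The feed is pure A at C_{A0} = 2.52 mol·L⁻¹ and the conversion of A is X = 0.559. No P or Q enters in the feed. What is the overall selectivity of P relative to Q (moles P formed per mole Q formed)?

1.53

Exit C_A = C_{A0}(1−X) = 2.52×0.441 = 1.111 mol·L⁻¹.
A CSTR operates uniformly at the exit composition, giving r_P = 0.3315 and r_Q = 0.2167 (each k·C_A^n at C_A = 1.111).
Overall selectivity = C_P/C_Q = r_Pτ/(r_Qτ) = r_P/r_Q = 1.53.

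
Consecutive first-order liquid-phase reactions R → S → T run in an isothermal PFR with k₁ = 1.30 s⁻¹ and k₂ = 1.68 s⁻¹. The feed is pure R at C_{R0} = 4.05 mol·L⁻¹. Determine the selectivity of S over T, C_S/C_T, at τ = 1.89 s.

0.197

The intermediate concentration in a first-order A→B→C sequence is C_S = k₁C_{R0}(e^(−k₁τ) − e^(−k₂τ))/(k₂−k₁).
e^(−k₁τ) = e^(−1.30×1.89) = e^(−2.457) = 0.08569; e^(−k₂τ) = e^(−3.175) = 0.04179.
C_S = 1.30×4.05/(1.68−1.30) × (0.08569−0.04179) = 13.86×0.04391 = 0.6083 mol·L⁻¹.
C_R = C_{R0}e^(−k₁τ) = 0.3471 mol·L⁻¹, so C_T = C_{R0}−C_R−C_S = 3.095 mol·L⁻¹; C_S/C_T = 0.197.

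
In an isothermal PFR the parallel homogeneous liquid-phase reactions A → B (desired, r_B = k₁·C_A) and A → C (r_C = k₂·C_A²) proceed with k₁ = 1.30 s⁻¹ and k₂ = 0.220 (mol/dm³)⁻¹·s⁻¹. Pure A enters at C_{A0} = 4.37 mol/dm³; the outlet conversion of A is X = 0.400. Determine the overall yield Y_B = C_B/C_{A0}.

0.252

C_A = C_{A0}(1−X) = 2.622 mol/dm³.
Along a PFR/batch, dC_B/dC_A = −r_B/(r_B+r_C) = −k₁/(k₁+k₂·C_A).
Integrating from C_{A0} to C_A: C_B = (1.30/0.220)·ln[(1.30+0.220·4.37)/(1.30+0.220·2.62)] = 5.909·ln(2.261/1.877) = 1.101 mol/dm³.
Y_B = C_B/C_{A0} = 1.101/4.37 = 0.252.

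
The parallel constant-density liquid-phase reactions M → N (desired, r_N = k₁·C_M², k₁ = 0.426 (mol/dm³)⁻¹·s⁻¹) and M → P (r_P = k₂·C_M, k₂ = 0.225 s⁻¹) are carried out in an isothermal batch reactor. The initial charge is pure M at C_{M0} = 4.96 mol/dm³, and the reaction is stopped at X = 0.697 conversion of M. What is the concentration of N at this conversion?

2.93 mol/dm³

C_M = C_{M0}(1−X) = 1.503 mol/dm³.
Along a PFR/batch, dC_P/dC_M = −r_P/(r_N+r_P) = −k₂/(k₂+k₁·C_M).
Integrating from C_{M0} to C_M: C_P = (0.225/0.426)·ln[(0.225+0.426·4.96)/(0.225+0.426·1.50)] = 0.5282·ln(2.338/0.8652) = 0.5250 mol/dm³.
Then C_N = (C_{M0}−C_M) − C_P = 3.457 − 0.5250 = 2.932 mol/dm³.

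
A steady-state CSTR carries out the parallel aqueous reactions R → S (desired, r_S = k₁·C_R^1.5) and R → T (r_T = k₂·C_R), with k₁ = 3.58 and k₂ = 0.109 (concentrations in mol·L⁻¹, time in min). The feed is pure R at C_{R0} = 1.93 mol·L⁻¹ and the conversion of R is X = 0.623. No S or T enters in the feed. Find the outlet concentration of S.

1.16 mol·L⁻¹

Exit C_R = C_{R0}(1−X) = 1.93×0.377 = 0.7276 mol·L⁻¹.
Rates in a CSTR are evaluated at the outlet concentration: r_S = 3.58×0.7276^1.5 = 2.222, r_T = 0.109×0.7276 = 0.07931.
Fraction of consumed R going to S: r_S/(r_S+r_T) = 0.9655.
C_S = 0.9655·C_{R0}·X = 0.9655×1.93×0.623 = 1.16 mol·L⁻¹.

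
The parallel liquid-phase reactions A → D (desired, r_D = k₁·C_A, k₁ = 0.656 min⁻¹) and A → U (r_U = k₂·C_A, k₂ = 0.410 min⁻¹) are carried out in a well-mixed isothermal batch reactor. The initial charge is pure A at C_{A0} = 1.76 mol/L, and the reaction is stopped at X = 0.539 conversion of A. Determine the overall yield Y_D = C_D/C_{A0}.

C_A = C_{A0}(1−X) = 0.8114 mol/L.
Both paths are first order in A, so the instantaneous fraction to D is constant: dC_D/d(−C_A) = k₁/(k₁+k₂) = 0.6154.
C_D = 0.6154·(C_{A0}−C_A) = 0.6154×0.9486 = 0.584 mol/L.
Y_D = C_D/C_{A0} = 0.5838/1.76 = 0.332.

0.332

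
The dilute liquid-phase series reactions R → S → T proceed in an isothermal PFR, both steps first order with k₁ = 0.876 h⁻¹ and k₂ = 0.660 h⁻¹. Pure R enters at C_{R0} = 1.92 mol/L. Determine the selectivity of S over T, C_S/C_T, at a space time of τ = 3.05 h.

For first-order series with pure R initially, C_S(τ) = k₁C_{R0}/(k₂−k₁)·(e^(−k₁τ) − e^(−k₂τ)).
e^(−k₁τ) = e^(−0.876×3.05) = e^(−2.672) = 0.06913; e^(−k₂τ) = e^(−2.013) = 0.1336.
C_S = 0.876×1.92/(0.660−0.876) × (0.06913−0.1336) = (-7.787)×(-0.06446) = 0.5019 mol/L.
C_R = C_{R0}e^(−k₁τ) = 0.1327 mol/L, so C_T = C_{R0}−C_R−C_S = 1.285 mol/L; C_S/C_T = 0.390.

0.390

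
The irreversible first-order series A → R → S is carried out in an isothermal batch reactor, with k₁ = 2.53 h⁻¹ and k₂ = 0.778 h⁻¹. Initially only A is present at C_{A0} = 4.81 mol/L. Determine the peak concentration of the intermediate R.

2.85 mol/L

Evaluating C_R at t_opt = ln(k₂/k₁)/(k₂−k₁) gives C_{R,max}/C_{A0} = (k₁/k₂)^[k₂/(k₂−k₁)].
= (2.53/0.778)^(0.778/(0.778−2.53)) = (3.252)^(-0.4441) = 0.5923.
C_{R,max} = 0.5923×4.81 = 2.85 mol/L.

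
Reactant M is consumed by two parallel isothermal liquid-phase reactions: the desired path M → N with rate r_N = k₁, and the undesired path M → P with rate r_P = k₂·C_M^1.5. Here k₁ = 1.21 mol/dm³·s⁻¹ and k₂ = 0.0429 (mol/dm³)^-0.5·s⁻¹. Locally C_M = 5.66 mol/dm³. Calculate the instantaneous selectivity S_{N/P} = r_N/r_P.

2.09

S_{N/P} = r_N/r_P = (k₁)/(k₂·C_M^1.5) = (k₁/k₂)·C_M^-1.5.
= (1.21) / (0.0429×5.660^1.5) = 1.210/0.5777 = 2.09.
The undesired path is higher order in M, so low C_M (CSTR or dilute feed) favours N.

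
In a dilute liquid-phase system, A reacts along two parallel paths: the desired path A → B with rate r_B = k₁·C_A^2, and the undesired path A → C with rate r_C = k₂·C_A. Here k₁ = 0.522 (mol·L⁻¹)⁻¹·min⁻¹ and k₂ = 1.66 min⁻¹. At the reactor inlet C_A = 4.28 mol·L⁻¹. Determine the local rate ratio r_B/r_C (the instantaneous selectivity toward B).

S_{B/C} = r_B/r_C = (k₁·C_A^2)/(k₂·C_A) = (k₁/k₂)·C_A.
= (0.522×4.280^2) / (1.66×4.280) = 9.562/7.105 = 1.35.
Since the desired path is higher order in A, keeping C_A high (PFR or concentrated feed) favours B.

1.35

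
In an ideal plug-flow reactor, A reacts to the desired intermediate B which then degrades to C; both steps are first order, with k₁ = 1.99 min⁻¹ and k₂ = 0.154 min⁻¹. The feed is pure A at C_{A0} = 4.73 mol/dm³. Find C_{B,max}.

At the optimum, C_{B,max}/C_{A0} = (k₁/k₂)^[k₂/(k₂−k₁)].
= (1.99/0.154)^(0.154/(0.154−1.99)) = (12.92)^(-0.08388) = 0.8068.
C_{B,max} = 0.8068×4.73 = 3.82 mol/dm³.

3.82 mol/dm³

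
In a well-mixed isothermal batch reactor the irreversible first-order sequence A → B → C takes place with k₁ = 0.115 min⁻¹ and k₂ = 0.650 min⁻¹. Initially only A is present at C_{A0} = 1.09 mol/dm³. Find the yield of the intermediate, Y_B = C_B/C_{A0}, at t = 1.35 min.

Solving the coupled first-order balances gives C_B(t) = [k₁/(k₂−k₁)]·C_{A0}·(e^(−k₁t) − e^(−k₂t)).
e^(−k₁t) = e^(−0.115×1.35) = e^(−0.1553) = 0.8562; e^(−k₂t) = e^(−0.8775) = 0.4158.
C_B = 0.115×1.09/(0.650−0.115) × (0.8562−0.4158) = 0.2343×0.4404 = 0.1032 mol/dm³.
Y_B = C_B/C_{A0} = 0.1032/1.09 = 0.0947.

0.0947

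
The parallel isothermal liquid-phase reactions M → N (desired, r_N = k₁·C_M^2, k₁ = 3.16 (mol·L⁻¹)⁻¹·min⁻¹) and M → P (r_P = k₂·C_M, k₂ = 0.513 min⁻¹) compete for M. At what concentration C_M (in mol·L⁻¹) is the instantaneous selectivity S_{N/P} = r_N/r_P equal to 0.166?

S_{N/P} = (k₁/k₂)·C_M ⇒ C_M = S·k₂/k₁.
= 0.166×0.513/3.16 = 0.0269 mol·L⁻¹.

0.0269 mol·L⁻¹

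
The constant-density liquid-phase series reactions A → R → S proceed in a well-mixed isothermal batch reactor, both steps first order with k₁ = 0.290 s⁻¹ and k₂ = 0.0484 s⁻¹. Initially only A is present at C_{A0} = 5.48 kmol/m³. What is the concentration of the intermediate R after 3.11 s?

2.99 kmol/m³

The intermediate concentration in a first-order A→B→C sequence is C_R = k₁C_{A0}(e^(−k₁t) − e^(−k₂t))/(k₂−k₁).
e^(−k₁t) = e^(−0.290×3.11) = e^(−0.9019) = 0.4058; e^(−k₂t) = e^(−0.1505) = 0.8603.
C_R = 0.290×5.48/(0.0484−0.290) × (0.4058−0.8603) = (-6.578)×(-0.4545) = 2.989 kmol/m³.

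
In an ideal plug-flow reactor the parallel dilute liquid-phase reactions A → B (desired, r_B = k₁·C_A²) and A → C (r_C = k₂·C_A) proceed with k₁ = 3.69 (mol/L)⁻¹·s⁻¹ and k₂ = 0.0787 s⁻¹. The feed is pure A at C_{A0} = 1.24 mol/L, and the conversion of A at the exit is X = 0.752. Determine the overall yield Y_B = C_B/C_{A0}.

C_A = C_{A0}(1−X) = 0.3075 mol/L.
Along a PFR/batch, dC_C/dC_A = −r_C/(r_B+r_C) = −k₂/(k₂+k₁·C_A).
Integrating from C_{A0} to C_A: C_C = (0.0787/3.69)·ln[(0.0787+3.69·1.24)/(0.0787+3.69·0.308)] = 0.02133·ln(4.654/1.213) = 0.02867 mol/L.
Then C_B = (C_{A0}−C_A) − C_C = 0.9325 − 0.02867 = 0.9038 mol/L.
Y_B = C_B/C_{A0} = 0.9038/1.24 = 0.729.

0.729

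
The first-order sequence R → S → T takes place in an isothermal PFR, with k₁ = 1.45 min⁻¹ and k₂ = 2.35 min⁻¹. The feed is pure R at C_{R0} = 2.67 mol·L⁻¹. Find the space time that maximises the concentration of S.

0.537 min

Setting dC_S/dτ = 0 gives τ_opt = ln(k₂/k₁)/(k₂−k₁).
= ln(2.35/1.45)/(2.35−1.45) = ln(1.621)/0.9000 = 0.4829/0.9000 = 0.537 min.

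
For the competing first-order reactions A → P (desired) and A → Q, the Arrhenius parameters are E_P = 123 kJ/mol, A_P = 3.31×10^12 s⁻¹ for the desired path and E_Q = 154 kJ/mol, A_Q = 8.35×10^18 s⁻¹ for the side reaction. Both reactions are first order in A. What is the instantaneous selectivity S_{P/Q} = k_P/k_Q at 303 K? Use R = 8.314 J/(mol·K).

Since both paths have the same order in A, the concentration cancels and S_{P/Q} = k_P/k_Q = (A_P/A_Q)·exp[(E_Q−E_P)/(RT)].
(E_Q−E_P)/(RT) = (154−123)×10³/(8.314×303) = 31000/2519 = 12.31.
k_P/k_Q = (3.31×10^12/8.35×10^18)·exp(12.31) = 3.964×10^-7 × 2.210×10^5 = 0.0876.

0.0876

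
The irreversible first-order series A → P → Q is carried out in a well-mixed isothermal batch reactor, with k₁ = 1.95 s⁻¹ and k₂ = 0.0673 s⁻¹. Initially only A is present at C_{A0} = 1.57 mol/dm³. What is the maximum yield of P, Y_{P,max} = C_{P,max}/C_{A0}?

Evaluating C_P at t_opt = ln(k₂/k₁)/(k₂−k₁) gives C_{P,max}/C_{A0} = (k₁/k₂)^[k₂/(k₂−k₁)].
= (1.95/0.0673)^(0.0673/(0.0673−1.95)) = (28.97)^(-0.03575) = 0.8866.

0.887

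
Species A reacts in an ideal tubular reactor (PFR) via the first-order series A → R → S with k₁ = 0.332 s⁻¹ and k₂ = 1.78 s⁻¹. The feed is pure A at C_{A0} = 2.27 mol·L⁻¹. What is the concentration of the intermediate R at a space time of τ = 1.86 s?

0.262 mol·L⁻¹

Solving the coupled first-order balances gives C_R(τ) = [k₁/(k₂−k₁)]·C_{A0}·(e^(−k₁τ) − e^(−k₂τ)).
e^(−k₁τ) = e^(−0.332×1.86) = e^(−0.6175) = 0.5393; e^(−k₂τ) = e^(−3.311) = 0.03649.
C_R = 0.332×2.27/(1.78−0.332) × (0.5393−0.03649) = 0.5205×0.5028 = 0.2617 mol·L⁻¹.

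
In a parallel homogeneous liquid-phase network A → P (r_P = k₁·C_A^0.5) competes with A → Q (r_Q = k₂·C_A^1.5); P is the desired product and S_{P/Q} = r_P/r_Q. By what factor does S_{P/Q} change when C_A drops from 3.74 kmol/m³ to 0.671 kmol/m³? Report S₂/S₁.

S_{P/Q} = (k₁/k₂)·C_A⁻¹, so S₂/S₁ = (C_{A,2}/C_{A,1})⁻¹.
= 3.74/0.671 = 5.57.

5.57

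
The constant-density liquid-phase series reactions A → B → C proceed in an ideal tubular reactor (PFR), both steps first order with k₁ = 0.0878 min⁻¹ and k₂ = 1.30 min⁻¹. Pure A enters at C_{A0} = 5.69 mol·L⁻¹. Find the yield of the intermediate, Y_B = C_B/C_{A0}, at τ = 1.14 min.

0.0491

For first-order series with pure A initially, C_B(τ) = k₁C_{A0}/(k₂−k₁)·(e^(−k₁τ) − e^(−k₂τ)).
e^(−k₁τ) = e^(−0.0878×1.14) = e^(−0.1001) = 0.9048; e^(−k₂τ) = e^(−1.482) = 0.2272.
C_B = 0.0878×5.69/(1.30−0.0878) × (0.9048−0.2272) = 0.4121×0.6776 = 0.2792 mol·L⁻¹.
Y_B = C_B/C_{A0} = 0.2792/5.69 = 0.0491.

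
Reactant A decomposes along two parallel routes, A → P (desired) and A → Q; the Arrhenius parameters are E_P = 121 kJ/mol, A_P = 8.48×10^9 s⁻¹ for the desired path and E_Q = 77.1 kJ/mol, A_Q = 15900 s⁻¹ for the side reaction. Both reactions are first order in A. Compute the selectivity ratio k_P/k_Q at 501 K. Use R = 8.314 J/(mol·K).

14.1

With equal orders, S_{P/Q} = k_P/k_Q = (A_P/A_Q)·exp[(E_Q−E_P)/(RT)].
(E_Q−E_P)/(RT) = (77.1−121)×10³/(8.314×501) = -43900/4165 = -10.54.
k_P/k_Q = (8.48×10^9/15900)·exp(-10.54) = 5.333×10^5 × 2.647×10^-5 = 14.1.
Since E_P > E_Q, raising the temperature improves selectivity toward P.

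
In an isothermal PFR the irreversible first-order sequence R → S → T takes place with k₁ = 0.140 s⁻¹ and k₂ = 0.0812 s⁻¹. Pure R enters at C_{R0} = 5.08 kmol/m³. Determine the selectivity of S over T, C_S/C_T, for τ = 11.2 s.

1.41

The intermediate concentration in a first-order A→B→C sequence is C_S = k₁C_{R0}(e^(−k₁τ) − e^(−k₂τ))/(k₂−k₁).
e^(−k₁τ) = e^(−0.140×11.2) = e^(−1.568) = 0.2085; e^(−k₂τ) = e^(−0.9094) = 0.4027.
C_S = 0.140×5.08/(0.0812−0.140) × (0.2085−0.4027) = (-12.10)×(-0.1943) = 2.350 kmol/m³.
C_R = C_{R0}e^(−k₁τ) = 1.059 kmol/m³, so C_T = C_{R0}−C_R−C_S = 1.671 kmol/m³; C_S/C_T = 1.41.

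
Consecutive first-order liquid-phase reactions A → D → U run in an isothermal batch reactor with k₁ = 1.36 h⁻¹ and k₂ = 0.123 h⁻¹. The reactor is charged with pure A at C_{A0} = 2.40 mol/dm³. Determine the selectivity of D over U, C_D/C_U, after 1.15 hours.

The intermediate concentration in a first-order A→B→C sequence is C_D = k₁C_{A0}(e^(−k₁t) − e^(−k₂t))/(k₂−k₁).
e^(−k₁t) = e^(−1.36×1.15) = e^(−1.564) = 0.2093; e^(−k₂t) = e^(−0.1414) = 0.8681.
C_D = 1.36×2.40/(0.123−1.36) × (0.2093−0.8681) = (-2.639)×(-0.6588) = 1.738 mol/dm³.
C_A = C_{A0}e^(−k₁t) = 0.5023 mol/dm³, so C_U = C_{A0}−C_A−C_D = 0.1593 mol/dm³; C_D/C_U = 10.9.

10.9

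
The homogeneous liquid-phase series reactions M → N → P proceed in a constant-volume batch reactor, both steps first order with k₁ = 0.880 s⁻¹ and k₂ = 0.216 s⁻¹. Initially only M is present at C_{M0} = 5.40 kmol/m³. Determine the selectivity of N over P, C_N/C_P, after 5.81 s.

For first-order series with pure M initially, C_N(t) = k₁C_{M0}/(k₂−k₁)·(e^(−k₁t) − e^(−k₂t)).
e^(−k₁t) = e^(−0.880×5.81) = e^(−5.113) = 0.006019; e^(−k₂t) = e^(−1.255) = 0.2851.
C_N = 0.880×5.40/(0.216−0.880) × (0.006019−0.2851) = (-7.157)×(-0.2791) = 1.997 kmol/m³.
C_M = C_{M0}e^(−k₁t) = 0.03250 kmol/m³, so C_P = C_{M0}−C_M−C_N = 3.370 kmol/m³; C_N/C_P = 0.593.

0.593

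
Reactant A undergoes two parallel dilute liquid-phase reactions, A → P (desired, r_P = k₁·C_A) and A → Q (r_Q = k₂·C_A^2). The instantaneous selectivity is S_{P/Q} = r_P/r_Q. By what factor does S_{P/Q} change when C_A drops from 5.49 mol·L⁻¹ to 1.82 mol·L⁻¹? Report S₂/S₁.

3.02

S_{P/Q} = (k₁/k₂)·C_A⁻¹, so S₂/S₁ = (C_{A,2}/C_{A,1})⁻¹.
= 5.49/1.82 = 3.02.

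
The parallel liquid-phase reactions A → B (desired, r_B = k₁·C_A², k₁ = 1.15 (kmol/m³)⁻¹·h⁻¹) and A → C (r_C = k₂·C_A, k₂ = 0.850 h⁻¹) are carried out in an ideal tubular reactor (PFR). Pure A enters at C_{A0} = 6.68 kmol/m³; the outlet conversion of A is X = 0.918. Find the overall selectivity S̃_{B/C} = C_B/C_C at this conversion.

3.74

C_A = C_{A0}(1−X) = 0.5478 kmol/m³.
Along a PFR/batch, dC_C/dC_A = −r_C/(r_B+r_C) = −k₂/(k₂+k₁·C_A).
Integrating from C_{A0} to C_A: C_C = (0.850/1.15)·ln[(0.850+1.15·6.68)/(0.850+1.15·0.548)] = 0.7391·ln(8.532/1.480) = 1.295 kmol/m³.
Then C_B = (C_{A0}−C_A) − C_C = 6.132 − 1.295 = 4.837 kmol/m³.
S̃_{B/C} = C_B/C_C = 4.837/1.295 = 3.74.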